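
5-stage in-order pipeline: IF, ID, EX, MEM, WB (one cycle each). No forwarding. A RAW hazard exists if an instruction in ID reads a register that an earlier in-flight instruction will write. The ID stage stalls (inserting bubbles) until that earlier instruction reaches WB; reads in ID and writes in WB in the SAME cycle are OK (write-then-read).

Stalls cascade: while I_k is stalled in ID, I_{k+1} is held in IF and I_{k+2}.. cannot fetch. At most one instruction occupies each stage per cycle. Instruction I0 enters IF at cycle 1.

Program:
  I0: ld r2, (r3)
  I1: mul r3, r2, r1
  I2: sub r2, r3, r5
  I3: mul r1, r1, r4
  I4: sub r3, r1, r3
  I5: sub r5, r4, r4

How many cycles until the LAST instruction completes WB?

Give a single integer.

Answer: 16

Derivation:
I0 ld r2 <- r3: IF@1 ID@2 stall=0 (-) EX@3 MEM@4 WB@5
I1 mul r3 <- r2,r1: IF@2 ID@3 stall=2 (RAW on I0.r2 (WB@5)) EX@6 MEM@7 WB@8
I2 sub r2 <- r3,r5: IF@3 ID@6 stall=2 (RAW on I1.r3 (WB@8)) EX@9 MEM@10 WB@11
I3 mul r1 <- r1,r4: IF@6 ID@9 stall=0 (-) EX@10 MEM@11 WB@12
I4 sub r3 <- r1,r3: IF@9 ID@10 stall=2 (RAW on I3.r1 (WB@12)) EX@13 MEM@14 WB@15
I5 sub r5 <- r4,r4: IF@10 ID@13 stall=0 (-) EX@14 MEM@15 WB@16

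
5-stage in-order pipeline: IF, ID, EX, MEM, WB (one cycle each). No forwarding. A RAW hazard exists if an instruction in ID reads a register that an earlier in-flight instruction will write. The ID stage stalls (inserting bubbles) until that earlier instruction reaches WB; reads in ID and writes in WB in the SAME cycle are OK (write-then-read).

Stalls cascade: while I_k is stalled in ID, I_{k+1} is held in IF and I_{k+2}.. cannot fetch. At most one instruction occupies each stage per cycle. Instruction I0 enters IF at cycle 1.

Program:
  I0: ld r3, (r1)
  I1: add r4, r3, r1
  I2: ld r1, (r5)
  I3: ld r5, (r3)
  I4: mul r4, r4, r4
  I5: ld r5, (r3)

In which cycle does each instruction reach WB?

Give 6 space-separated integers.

Answer: 5 8 9 10 11 12

Derivation:
I0 ld r3 <- r1: IF@1 ID@2 stall=0 (-) EX@3 MEM@4 WB@5
I1 add r4 <- r3,r1: IF@2 ID@3 stall=2 (RAW on I0.r3 (WB@5)) EX@6 MEM@7 WB@8
I2 ld r1 <- r5: IF@3 ID@6 stall=0 (-) EX@7 MEM@8 WB@9
I3 ld r5 <- r3: IF@6 ID@7 stall=0 (-) EX@8 MEM@9 WB@10
I4 mul r4 <- r4,r4: IF@7 ID@8 stall=0 (-) EX@9 MEM@10 WB@11
I5 ld r5 <- r3: IF@8 ID@9 stall=0 (-) EX@10 MEM@11 WB@12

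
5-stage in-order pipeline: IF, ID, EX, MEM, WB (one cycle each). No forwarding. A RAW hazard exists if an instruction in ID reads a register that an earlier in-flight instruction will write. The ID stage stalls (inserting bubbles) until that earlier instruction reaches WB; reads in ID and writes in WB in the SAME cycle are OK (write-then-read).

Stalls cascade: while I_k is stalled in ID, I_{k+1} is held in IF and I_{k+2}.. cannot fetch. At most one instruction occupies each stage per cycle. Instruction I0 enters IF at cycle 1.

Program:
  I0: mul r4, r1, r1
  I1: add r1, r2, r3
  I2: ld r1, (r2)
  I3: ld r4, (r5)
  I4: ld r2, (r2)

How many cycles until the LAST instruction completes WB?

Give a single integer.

Answer: 9

Derivation:
I0 mul r4 <- r1,r1: IF@1 ID@2 stall=0 (-) EX@3 MEM@4 WB@5
I1 add r1 <- r2,r3: IF@2 ID@3 stall=0 (-) EX@4 MEM@5 WB@6
I2 ld r1 <- r2: IF@3 ID@4 stall=0 (-) EX@5 MEM@6 WB@7
I3 ld r4 <- r5: IF@4 ID@5 stall=0 (-) EX@6 MEM@7 WB@8
I4 ld r2 <- r2: IF@5 ID@6 stall=0 (-) EX@7 MEM@8 WB@9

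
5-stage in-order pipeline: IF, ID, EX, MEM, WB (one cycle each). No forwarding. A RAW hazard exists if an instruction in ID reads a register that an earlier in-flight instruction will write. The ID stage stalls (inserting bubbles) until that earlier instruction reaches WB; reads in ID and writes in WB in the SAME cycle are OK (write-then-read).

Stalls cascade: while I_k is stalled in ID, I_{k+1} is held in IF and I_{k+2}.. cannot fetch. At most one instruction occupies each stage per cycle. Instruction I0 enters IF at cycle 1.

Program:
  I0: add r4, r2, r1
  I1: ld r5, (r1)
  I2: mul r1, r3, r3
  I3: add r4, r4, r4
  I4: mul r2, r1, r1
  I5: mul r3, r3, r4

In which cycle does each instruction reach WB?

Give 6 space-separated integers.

I0 add r4 <- r2,r1: IF@1 ID@2 stall=0 (-) EX@3 MEM@4 WB@5
I1 ld r5 <- r1: IF@2 ID@3 stall=0 (-) EX@4 MEM@5 WB@6
I2 mul r1 <- r3,r3: IF@3 ID@4 stall=0 (-) EX@5 MEM@6 WB@7
I3 add r4 <- r4,r4: IF@4 ID@5 stall=0 (-) EX@6 MEM@7 WB@8
I4 mul r2 <- r1,r1: IF@5 ID@6 stall=1 (RAW on I2.r1 (WB@7)) EX@8 MEM@9 WB@10
I5 mul r3 <- r3,r4: IF@6 ID@8 stall=0 (-) EX@9 MEM@10 WB@11

Answer: 5 6 7 8 10 11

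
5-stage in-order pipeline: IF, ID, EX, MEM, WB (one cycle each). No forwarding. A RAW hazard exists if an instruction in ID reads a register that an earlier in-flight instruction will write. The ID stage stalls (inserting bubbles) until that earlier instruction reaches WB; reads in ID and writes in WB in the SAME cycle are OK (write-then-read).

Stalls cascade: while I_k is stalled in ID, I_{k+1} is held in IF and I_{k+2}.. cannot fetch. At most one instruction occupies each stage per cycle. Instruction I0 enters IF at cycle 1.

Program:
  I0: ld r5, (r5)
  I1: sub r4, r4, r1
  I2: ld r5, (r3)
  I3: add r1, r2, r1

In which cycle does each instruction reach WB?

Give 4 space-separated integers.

Answer: 5 6 7 8

Derivation:
I0 ld r5 <- r5: IF@1 ID@2 stall=0 (-) EX@3 MEM@4 WB@5
I1 sub r4 <- r4,r1: IF@2 ID@3 stall=0 (-) EX@4 MEM@5 WB@6
I2 ld r5 <- r3: IF@3 ID@4 stall=0 (-) EX@5 MEM@6 WB@7
I3 add r1 <- r2,r1: IF@4 ID@5 stall=0 (-) EX@6 MEM@7 WB@8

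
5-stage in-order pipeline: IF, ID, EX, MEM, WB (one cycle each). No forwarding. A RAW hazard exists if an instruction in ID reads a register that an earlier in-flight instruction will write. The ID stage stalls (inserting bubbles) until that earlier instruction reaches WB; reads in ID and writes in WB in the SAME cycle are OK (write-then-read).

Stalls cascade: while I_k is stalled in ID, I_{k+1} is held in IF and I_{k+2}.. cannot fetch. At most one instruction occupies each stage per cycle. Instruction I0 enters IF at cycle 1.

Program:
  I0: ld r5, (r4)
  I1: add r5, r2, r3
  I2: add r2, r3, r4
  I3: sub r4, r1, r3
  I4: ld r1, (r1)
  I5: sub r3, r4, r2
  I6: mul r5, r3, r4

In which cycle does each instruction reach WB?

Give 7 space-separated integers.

Answer: 5 6 7 8 9 11 14

Derivation:
I0 ld r5 <- r4: IF@1 ID@2 stall=0 (-) EX@3 MEM@4 WB@5
I1 add r5 <- r2,r3: IF@2 ID@3 stall=0 (-) EX@4 MEM@5 WB@6
I2 add r2 <- r3,r4: IF@3 ID@4 stall=0 (-) EX@5 MEM@6 WB@7
I3 sub r4 <- r1,r3: IF@4 ID@5 stall=0 (-) EX@6 MEM@7 WB@8
I4 ld r1 <- r1: IF@5 ID@6 stall=0 (-) EX@7 MEM@8 WB@9
I5 sub r3 <- r4,r2: IF@6 ID@7 stall=1 (RAW on I3.r4 (WB@8)) EX@9 MEM@10 WB@11
I6 mul r5 <- r3,r4: IF@7 ID@9 stall=2 (RAW on I5.r3 (WB@11)) EX@12 MEM@13 WB@14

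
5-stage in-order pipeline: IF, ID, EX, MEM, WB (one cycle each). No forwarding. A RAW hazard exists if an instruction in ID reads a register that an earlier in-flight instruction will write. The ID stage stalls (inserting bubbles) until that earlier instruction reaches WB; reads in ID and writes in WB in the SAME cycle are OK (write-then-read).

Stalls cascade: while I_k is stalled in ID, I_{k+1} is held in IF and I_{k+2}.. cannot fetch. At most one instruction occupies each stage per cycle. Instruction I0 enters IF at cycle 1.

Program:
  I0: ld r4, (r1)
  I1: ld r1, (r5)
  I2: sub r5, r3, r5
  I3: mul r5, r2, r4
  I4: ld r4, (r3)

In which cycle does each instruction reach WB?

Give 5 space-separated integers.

Answer: 5 6 7 8 9

Derivation:
I0 ld r4 <- r1: IF@1 ID@2 stall=0 (-) EX@3 MEM@4 WB@5
I1 ld r1 <- r5: IF@2 ID@3 stall=0 (-) EX@4 MEM@5 WB@6
I2 sub r5 <- r3,r5: IF@3 ID@4 stall=0 (-) EX@5 MEM@6 WB@7
I3 mul r5 <- r2,r4: IF@4 ID@5 stall=0 (-) EX@6 MEM@7 WB@8
I4 ld r4 <- r3: IF@5 ID@6 stall=0 (-) EX@7 MEM@8 WB@9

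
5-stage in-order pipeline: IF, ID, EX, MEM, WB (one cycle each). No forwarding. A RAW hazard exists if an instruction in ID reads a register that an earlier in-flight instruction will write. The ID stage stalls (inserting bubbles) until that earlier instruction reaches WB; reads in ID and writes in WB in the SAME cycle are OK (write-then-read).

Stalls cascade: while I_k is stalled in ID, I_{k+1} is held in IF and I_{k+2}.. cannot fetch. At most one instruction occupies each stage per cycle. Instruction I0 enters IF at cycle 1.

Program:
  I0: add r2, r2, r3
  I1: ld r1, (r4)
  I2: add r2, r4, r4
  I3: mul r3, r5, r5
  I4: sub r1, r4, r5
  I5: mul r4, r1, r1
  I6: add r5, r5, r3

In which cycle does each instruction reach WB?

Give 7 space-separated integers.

I0 add r2 <- r2,r3: IF@1 ID@2 stall=0 (-) EX@3 MEM@4 WB@5
I1 ld r1 <- r4: IF@2 ID@3 stall=0 (-) EX@4 MEM@5 WB@6
I2 add r2 <- r4,r4: IF@3 ID@4 stall=0 (-) EX@5 MEM@6 WB@7
I3 mul r3 <- r5,r5: IF@4 ID@5 stall=0 (-) EX@6 MEM@7 WB@8
I4 sub r1 <- r4,r5: IF@5 ID@6 stall=0 (-) EX@7 MEM@8 WB@9
I5 mul r4 <- r1,r1: IF@6 ID@7 stall=2 (RAW on I4.r1 (WB@9)) EX@10 MEM@11 WB@12
I6 add r5 <- r5,r3: IF@7 ID@10 stall=0 (-) EX@11 MEM@12 WB@13

Answer: 5 6 7 8 9 12 13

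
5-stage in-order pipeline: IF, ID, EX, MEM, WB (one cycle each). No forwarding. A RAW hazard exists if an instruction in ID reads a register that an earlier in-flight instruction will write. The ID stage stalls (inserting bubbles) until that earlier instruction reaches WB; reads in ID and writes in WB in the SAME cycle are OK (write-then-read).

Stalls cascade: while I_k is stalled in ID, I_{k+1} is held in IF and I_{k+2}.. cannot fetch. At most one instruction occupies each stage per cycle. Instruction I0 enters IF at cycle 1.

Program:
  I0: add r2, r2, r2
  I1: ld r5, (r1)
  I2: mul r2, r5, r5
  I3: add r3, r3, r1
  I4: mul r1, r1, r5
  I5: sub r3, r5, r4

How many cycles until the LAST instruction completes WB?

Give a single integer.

Answer: 12

Derivation:
I0 add r2 <- r2,r2: IF@1 ID@2 stall=0 (-) EX@3 MEM@4 WB@5
I1 ld r5 <- r1: IF@2 ID@3 stall=0 (-) EX@4 MEM@5 WB@6
I2 mul r2 <- r5,r5: IF@3 ID@4 stall=2 (RAW on I1.r5 (WB@6)) EX@7 MEM@8 WB@9
I3 add r3 <- r3,r1: IF@4 ID@7 stall=0 (-) EX@8 MEM@9 WB@10
I4 mul r1 <- r1,r5: IF@7 ID@8 stall=0 (-) EX@9 MEM@10 WB@11
I5 sub r3 <- r5,r4: IF@8 ID@9 stall=0 (-) EX@10 MEM@11 WB@12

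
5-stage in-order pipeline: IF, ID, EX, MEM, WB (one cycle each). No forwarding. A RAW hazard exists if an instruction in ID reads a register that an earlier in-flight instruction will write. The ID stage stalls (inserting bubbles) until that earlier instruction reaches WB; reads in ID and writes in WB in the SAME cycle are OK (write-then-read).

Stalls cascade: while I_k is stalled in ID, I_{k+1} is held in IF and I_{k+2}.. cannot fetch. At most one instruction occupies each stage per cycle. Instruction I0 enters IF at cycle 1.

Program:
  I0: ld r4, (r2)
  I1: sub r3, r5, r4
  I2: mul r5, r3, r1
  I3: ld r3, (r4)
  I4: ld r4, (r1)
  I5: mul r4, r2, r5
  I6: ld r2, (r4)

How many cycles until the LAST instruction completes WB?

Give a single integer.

Answer: 17

Derivation:
I0 ld r4 <- r2: IF@1 ID@2 stall=0 (-) EX@3 MEM@4 WB@5
I1 sub r3 <- r5,r4: IF@2 ID@3 stall=2 (RAW on I0.r4 (WB@5)) EX@6 MEM@7 WB@8
I2 mul r5 <- r3,r1: IF@3 ID@6 stall=2 (RAW on I1.r3 (WB@8)) EX@9 MEM@10 WB@11
I3 ld r3 <- r4: IF@6 ID@9 stall=0 (-) EX@10 MEM@11 WB@12
I4 ld r4 <- r1: IF@9 ID@10 stall=0 (-) EX@11 MEM@12 WB@13
I5 mul r4 <- r2,r5: IF@10 ID@11 stall=0 (-) EX@12 MEM@13 WB@14
I6 ld r2 <- r4: IF@11 ID@12 stall=2 (RAW on I5.r4 (WB@14)) EX@15 MEM@16 WB@17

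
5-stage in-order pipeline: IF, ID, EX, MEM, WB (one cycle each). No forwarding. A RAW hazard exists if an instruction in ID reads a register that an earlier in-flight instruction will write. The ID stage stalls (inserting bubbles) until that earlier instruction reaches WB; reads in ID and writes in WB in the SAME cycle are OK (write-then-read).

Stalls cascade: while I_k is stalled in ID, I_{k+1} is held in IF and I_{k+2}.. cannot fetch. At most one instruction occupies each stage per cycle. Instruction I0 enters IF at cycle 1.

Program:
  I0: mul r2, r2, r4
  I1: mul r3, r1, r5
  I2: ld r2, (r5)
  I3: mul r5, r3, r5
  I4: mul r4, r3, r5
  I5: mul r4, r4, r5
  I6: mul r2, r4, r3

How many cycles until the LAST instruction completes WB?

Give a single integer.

Answer: 18

Derivation:
I0 mul r2 <- r2,r4: IF@1 ID@2 stall=0 (-) EX@3 MEM@4 WB@5
I1 mul r3 <- r1,r5: IF@2 ID@3 stall=0 (-) EX@4 MEM@5 WB@6
I2 ld r2 <- r5: IF@3 ID@4 stall=0 (-) EX@5 MEM@6 WB@7
I3 mul r5 <- r3,r5: IF@4 ID@5 stall=1 (RAW on I1.r3 (WB@6)) EX@7 MEM@8 WB@9
I4 mul r4 <- r3,r5: IF@5 ID@7 stall=2 (RAW on I3.r5 (WB@9)) EX@10 MEM@11 WB@12
I5 mul r4 <- r4,r5: IF@7 ID@10 stall=2 (RAW on I4.r4 (WB@12)) EX@13 MEM@14 WB@15
I6 mul r2 <- r4,r3: IF@10 ID@13 stall=2 (RAW on I5.r4 (WB@15)) EX@16 MEM@17 WB@18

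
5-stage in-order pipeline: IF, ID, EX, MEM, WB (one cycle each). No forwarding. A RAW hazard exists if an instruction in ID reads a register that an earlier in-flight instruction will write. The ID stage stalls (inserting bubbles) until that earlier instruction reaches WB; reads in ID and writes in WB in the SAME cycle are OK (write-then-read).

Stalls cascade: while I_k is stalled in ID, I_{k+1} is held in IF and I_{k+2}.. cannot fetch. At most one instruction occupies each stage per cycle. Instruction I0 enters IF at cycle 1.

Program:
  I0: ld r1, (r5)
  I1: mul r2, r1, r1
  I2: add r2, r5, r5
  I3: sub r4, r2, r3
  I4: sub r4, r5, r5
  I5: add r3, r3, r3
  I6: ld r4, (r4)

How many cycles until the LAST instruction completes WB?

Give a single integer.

I0 ld r1 <- r5: IF@1 ID@2 stall=0 (-) EX@3 MEM@4 WB@5
I1 mul r2 <- r1,r1: IF@2 ID@3 stall=2 (RAW on I0.r1 (WB@5)) EX@6 MEM@7 WB@8
I2 add r2 <- r5,r5: IF@3 ID@6 stall=0 (-) EX@7 MEM@8 WB@9
I3 sub r4 <- r2,r3: IF@6 ID@7 stall=2 (RAW on I2.r2 (WB@9)) EX@10 MEM@11 WB@12
I4 sub r4 <- r5,r5: IF@7 ID@10 stall=0 (-) EX@11 MEM@12 WB@13
I5 add r3 <- r3,r3: IF@10 ID@11 stall=0 (-) EX@12 MEM@13 WB@14
I6 ld r4 <- r4: IF@11 ID@12 stall=1 (RAW on I4.r4 (WB@13)) EX@14 MEM@15 WB@16

Answer: 16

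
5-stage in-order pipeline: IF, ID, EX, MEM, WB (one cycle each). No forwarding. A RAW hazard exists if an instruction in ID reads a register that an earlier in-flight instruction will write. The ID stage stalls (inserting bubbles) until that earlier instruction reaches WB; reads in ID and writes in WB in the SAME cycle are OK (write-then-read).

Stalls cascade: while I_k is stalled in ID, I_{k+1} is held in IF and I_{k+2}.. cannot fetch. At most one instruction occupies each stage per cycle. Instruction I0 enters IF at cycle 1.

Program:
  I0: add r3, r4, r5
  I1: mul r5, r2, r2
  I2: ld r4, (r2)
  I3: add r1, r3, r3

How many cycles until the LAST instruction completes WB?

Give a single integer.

Answer: 8

Derivation:
I0 add r3 <- r4,r5: IF@1 ID@2 stall=0 (-) EX@3 MEM@4 WB@5
I1 mul r5 <- r2,r2: IF@2 ID@3 stall=0 (-) EX@4 MEM@5 WB@6
I2 ld r4 <- r2: IF@3 ID@4 stall=0 (-) EX@5 MEM@6 WB@7
I3 add r1 <- r3,r3: IF@4 ID@5 stall=0 (-) EX@6 MEM@7 WB@8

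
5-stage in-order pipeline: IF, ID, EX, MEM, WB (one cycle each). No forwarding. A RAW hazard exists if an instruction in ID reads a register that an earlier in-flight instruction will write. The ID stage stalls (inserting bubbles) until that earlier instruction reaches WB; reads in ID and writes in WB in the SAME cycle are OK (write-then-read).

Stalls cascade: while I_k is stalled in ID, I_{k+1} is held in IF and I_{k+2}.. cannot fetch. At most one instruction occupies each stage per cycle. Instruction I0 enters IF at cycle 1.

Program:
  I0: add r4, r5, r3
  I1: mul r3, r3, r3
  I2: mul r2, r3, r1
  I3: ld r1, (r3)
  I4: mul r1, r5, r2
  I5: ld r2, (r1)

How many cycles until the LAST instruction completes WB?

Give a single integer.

Answer: 15

Derivation:
I0 add r4 <- r5,r3: IF@1 ID@2 stall=0 (-) EX@3 MEM@4 WB@5
I1 mul r3 <- r3,r3: IF@2 ID@3 stall=0 (-) EX@4 MEM@5 WB@6
I2 mul r2 <- r3,r1: IF@3 ID@4 stall=2 (RAW on I1.r3 (WB@6)) EX@7 MEM@8 WB@9
I3 ld r1 <- r3: IF@4 ID@7 stall=0 (-) EX@8 MEM@9 WB@10
I4 mul r1 <- r5,r2: IF@7 ID@8 stall=1 (RAW on I2.r2 (WB@9)) EX@10 MEM@11 WB@12
I5 ld r2 <- r1: IF@8 ID@10 stall=2 (RAW on I4.r1 (WB@12)) EX@13 MEM@14 WB@15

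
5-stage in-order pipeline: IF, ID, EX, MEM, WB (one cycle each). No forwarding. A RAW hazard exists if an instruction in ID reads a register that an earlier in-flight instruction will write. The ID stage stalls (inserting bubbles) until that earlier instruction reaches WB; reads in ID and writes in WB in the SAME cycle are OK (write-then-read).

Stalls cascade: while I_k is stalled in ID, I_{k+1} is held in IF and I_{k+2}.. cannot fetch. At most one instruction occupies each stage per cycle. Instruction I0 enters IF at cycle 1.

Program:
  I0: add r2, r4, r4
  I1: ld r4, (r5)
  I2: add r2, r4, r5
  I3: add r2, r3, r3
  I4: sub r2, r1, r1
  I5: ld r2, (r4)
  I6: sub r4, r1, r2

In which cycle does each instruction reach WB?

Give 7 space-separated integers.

I0 add r2 <- r4,r4: IF@1 ID@2 stall=0 (-) EX@3 MEM@4 WB@5
I1 ld r4 <- r5: IF@2 ID@3 stall=0 (-) EX@4 MEM@5 WB@6
I2 add r2 <- r4,r5: IF@3 ID@4 stall=2 (RAW on I1.r4 (WB@6)) EX@7 MEM@8 WB@9
I3 add r2 <- r3,r3: IF@4 ID@7 stall=0 (-) EX@8 MEM@9 WB@10
I4 sub r2 <- r1,r1: IF@7 ID@8 stall=0 (-) EX@9 MEM@10 WB@11
I5 ld r2 <- r4: IF@8 ID@9 stall=0 (-) EX@10 MEM@11 WB@12
I6 sub r4 <- r1,r2: IF@9 ID@10 stall=2 (RAW on I5.r2 (WB@12)) EX@13 MEM@14 WB@15

Answer: 5 6 9 10 11 12 15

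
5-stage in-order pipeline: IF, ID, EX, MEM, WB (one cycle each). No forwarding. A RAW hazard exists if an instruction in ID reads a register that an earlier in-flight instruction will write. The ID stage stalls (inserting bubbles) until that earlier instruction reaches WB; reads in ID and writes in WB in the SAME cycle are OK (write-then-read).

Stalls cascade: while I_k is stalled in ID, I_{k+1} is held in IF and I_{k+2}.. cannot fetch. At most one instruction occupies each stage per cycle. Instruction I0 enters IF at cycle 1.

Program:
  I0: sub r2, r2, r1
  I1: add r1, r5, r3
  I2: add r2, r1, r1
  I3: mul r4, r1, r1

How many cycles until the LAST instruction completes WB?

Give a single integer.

I0 sub r2 <- r2,r1: IF@1 ID@2 stall=0 (-) EX@3 MEM@4 WB@5
I1 add r1 <- r5,r3: IF@2 ID@3 stall=0 (-) EX@4 MEM@5 WB@6
I2 add r2 <- r1,r1: IF@3 ID@4 stall=2 (RAW on I1.r1 (WB@6)) EX@7 MEM@8 WB@9
I3 mul r4 <- r1,r1: IF@4 ID@7 stall=0 (-) EX@8 MEM@9 WB@10

Answer: 10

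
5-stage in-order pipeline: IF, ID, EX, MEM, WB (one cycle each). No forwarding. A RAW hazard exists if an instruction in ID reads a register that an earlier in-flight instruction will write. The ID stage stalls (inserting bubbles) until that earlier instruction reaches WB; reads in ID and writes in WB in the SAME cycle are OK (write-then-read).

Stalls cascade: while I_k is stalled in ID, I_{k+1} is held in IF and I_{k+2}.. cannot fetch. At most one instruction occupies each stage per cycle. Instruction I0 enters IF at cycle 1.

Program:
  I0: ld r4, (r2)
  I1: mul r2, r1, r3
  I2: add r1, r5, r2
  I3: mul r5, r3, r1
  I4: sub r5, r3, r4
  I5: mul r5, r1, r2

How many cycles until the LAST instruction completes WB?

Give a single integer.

I0 ld r4 <- r2: IF@1 ID@2 stall=0 (-) EX@3 MEM@4 WB@5
I1 mul r2 <- r1,r3: IF@2 ID@3 stall=0 (-) EX@4 MEM@5 WB@6
I2 add r1 <- r5,r2: IF@3 ID@4 stall=2 (RAW on I1.r2 (WB@6)) EX@7 MEM@8 WB@9
I3 mul r5 <- r3,r1: IF@4 ID@7 stall=2 (RAW on I2.r1 (WB@9)) EX@10 MEM@11 WB@12
I4 sub r5 <- r3,r4: IF@7 ID@10 stall=0 (-) EX@11 MEM@12 WB@13
I5 mul r5 <- r1,r2: IF@10 ID@11 stall=0 (-) EX@12 MEM@13 WB@14

Answer: 14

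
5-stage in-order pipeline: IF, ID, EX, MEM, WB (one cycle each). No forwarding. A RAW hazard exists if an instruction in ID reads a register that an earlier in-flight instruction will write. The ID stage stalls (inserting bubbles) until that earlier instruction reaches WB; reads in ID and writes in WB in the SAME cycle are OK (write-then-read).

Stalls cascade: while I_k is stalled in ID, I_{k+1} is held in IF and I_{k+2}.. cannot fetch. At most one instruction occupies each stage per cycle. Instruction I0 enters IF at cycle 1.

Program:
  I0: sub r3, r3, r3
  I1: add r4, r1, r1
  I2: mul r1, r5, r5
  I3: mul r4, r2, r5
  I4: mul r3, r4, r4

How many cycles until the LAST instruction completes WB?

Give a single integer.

Answer: 11

Derivation:
I0 sub r3 <- r3,r3: IF@1 ID@2 stall=0 (-) EX@3 MEM@4 WB@5
I1 add r4 <- r1,r1: IF@2 ID@3 stall=0 (-) EX@4 MEM@5 WB@6
I2 mul r1 <- r5,r5: IF@3 ID@4 stall=0 (-) EX@5 MEM@6 WB@7
I3 mul r4 <- r2,r5: IF@4 ID@5 stall=0 (-) EX@6 MEM@7 WB@8
I4 mul r3 <- r4,r4: IF@5 ID@6 stall=2 (RAW on I3.r4 (WB@8)) EX@9 MEM@10 WB@11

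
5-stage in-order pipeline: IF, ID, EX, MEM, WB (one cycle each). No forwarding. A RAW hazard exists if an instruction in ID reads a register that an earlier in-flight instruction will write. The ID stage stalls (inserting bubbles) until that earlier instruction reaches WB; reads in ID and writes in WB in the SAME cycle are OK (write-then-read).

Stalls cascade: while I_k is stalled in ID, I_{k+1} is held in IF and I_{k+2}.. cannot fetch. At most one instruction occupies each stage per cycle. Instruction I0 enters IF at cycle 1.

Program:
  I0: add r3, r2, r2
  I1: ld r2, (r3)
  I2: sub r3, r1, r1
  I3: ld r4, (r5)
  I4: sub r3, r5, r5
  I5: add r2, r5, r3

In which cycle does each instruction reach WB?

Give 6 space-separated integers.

Answer: 5 8 9 10 11 14

Derivation:
I0 add r3 <- r2,r2: IF@1 ID@2 stall=0 (-) EX@3 MEM@4 WB@5
I1 ld r2 <- r3: IF@2 ID@3 stall=2 (RAW on I0.r3 (WB@5)) EX@6 MEM@7 WB@8
I2 sub r3 <- r1,r1: IF@3 ID@6 stall=0 (-) EX@7 MEM@8 WB@9
I3 ld r4 <- r5: IF@6 ID@7 stall=0 (-) EX@8 MEM@9 WB@10
I4 sub r3 <- r5,r5: IF@7 ID@8 stall=0 (-) EX@9 MEM@10 WB@11
I5 add r2 <- r5,r3: IF@8 ID@9 stall=2 (RAW on I4.r3 (WB@11)) EX@12 MEM@13 WB@14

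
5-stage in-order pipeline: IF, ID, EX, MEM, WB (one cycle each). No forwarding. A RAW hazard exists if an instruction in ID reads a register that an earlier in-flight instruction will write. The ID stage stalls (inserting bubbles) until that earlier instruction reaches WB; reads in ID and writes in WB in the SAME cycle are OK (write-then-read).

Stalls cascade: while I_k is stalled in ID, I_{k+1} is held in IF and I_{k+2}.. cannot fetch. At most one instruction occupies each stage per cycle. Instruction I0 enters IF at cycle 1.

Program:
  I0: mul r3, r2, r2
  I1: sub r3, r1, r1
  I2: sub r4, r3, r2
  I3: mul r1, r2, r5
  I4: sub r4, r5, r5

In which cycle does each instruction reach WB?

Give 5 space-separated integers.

I0 mul r3 <- r2,r2: IF@1 ID@2 stall=0 (-) EX@3 MEM@4 WB@5
I1 sub r3 <- r1,r1: IF@2 ID@3 stall=0 (-) EX@4 MEM@5 WB@6
I2 sub r4 <- r3,r2: IF@3 ID@4 stall=2 (RAW on I1.r3 (WB@6)) EX@7 MEM@8 WB@9
I3 mul r1 <- r2,r5: IF@4 ID@7 stall=0 (-) EX@8 MEM@9 WB@10
I4 sub r4 <- r5,r5: IF@7 ID@8 stall=0 (-) EX@9 MEM@10 WB@11

Answer: 5 6 9 10 11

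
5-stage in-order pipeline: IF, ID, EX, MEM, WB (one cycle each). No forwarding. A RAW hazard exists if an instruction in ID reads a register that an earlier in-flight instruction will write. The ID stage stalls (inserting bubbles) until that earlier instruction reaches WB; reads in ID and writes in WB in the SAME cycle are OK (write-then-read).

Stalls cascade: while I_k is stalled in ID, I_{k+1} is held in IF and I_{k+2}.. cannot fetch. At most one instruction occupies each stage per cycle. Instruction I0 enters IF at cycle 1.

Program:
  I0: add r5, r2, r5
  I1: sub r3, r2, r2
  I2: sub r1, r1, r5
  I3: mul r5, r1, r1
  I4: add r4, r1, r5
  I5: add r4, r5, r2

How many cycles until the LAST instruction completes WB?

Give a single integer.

Answer: 15

Derivation:
I0 add r5 <- r2,r5: IF@1 ID@2 stall=0 (-) EX@3 MEM@4 WB@5
I1 sub r3 <- r2,r2: IF@2 ID@3 stall=0 (-) EX@4 MEM@5 WB@6
I2 sub r1 <- r1,r5: IF@3 ID@4 stall=1 (RAW on I0.r5 (WB@5)) EX@6 MEM@7 WB@8
I3 mul r5 <- r1,r1: IF@4 ID@6 stall=2 (RAW on I2.r1 (WB@8)) EX@9 MEM@10 WB@11
I4 add r4 <- r1,r5: IF@6 ID@9 stall=2 (RAW on I3.r5 (WB@11)) EX@12 MEM@13 WB@14
I5 add r4 <- r5,r2: IF@9 ID@12 stall=0 (-) EX@13 MEM@14 WB@15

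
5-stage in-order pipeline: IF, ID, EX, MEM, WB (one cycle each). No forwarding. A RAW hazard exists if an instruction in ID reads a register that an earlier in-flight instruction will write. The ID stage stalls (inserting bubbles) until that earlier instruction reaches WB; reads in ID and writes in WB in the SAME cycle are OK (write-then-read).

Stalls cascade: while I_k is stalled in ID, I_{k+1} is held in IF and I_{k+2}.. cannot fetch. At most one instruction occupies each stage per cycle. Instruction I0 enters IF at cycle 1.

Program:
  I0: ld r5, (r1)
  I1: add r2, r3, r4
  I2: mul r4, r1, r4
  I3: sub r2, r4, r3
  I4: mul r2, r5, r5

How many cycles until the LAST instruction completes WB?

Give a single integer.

Answer: 11

Derivation:
I0 ld r5 <- r1: IF@1 ID@2 stall=0 (-) EX@3 MEM@4 WB@5
I1 add r2 <- r3,r4: IF@2 ID@3 stall=0 (-) EX@4 MEM@5 WB@6
I2 mul r4 <- r1,r4: IF@3 ID@4 stall=0 (-) EX@5 MEM@6 WB@7
I3 sub r2 <- r4,r3: IF@4 ID@5 stall=2 (RAW on I2.r4 (WB@7)) EX@8 MEM@9 WB@10
I4 mul r2 <- r5,r5: IF@5 ID@8 stall=0 (-) EX@9 MEM@10 WB@11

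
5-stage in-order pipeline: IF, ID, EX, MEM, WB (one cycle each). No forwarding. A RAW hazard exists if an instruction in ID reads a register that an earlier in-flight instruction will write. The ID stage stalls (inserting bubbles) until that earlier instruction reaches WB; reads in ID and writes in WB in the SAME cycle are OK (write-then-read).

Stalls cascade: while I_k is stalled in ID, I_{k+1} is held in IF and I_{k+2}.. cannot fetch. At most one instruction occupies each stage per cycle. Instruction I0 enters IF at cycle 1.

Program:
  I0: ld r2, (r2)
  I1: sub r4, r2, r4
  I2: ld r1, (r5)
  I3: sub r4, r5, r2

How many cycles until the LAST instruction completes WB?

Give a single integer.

I0 ld r2 <- r2: IF@1 ID@2 stall=0 (-) EX@3 MEM@4 WB@5
I1 sub r4 <- r2,r4: IF@2 ID@3 stall=2 (RAW on I0.r2 (WB@5)) EX@6 MEM@7 WB@8
I2 ld r1 <- r5: IF@3 ID@6 stall=0 (-) EX@7 MEM@8 WB@9
I3 sub r4 <- r5,r2: IF@6 ID@7 stall=0 (-) EX@8 MEM@9 WB@10

Answer: 10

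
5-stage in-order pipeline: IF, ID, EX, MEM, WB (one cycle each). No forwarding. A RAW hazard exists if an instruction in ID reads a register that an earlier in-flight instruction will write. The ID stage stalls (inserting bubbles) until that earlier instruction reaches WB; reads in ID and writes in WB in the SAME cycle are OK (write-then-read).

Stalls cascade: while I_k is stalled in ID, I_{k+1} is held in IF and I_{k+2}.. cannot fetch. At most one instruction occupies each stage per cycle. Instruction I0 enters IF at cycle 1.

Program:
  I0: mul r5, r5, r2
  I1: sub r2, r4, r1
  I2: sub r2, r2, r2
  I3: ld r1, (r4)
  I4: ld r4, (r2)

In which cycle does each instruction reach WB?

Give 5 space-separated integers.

Answer: 5 6 9 10 12

Derivation:
I0 mul r5 <- r5,r2: IF@1 ID@2 stall=0 (-) EX@3 MEM@4 WB@5
I1 sub r2 <- r4,r1: IF@2 ID@3 stall=0 (-) EX@4 MEM@5 WB@6
I2 sub r2 <- r2,r2: IF@3 ID@4 stall=2 (RAW on I1.r2 (WB@6)) EX@7 MEM@8 WB@9
I3 ld r1 <- r4: IF@4 ID@7 stall=0 (-) EX@8 MEM@9 WB@10
I4 ld r4 <- r2: IF@7 ID@8 stall=1 (RAW on I2.r2 (WB@9)) EX@10 MEM@11 WB@12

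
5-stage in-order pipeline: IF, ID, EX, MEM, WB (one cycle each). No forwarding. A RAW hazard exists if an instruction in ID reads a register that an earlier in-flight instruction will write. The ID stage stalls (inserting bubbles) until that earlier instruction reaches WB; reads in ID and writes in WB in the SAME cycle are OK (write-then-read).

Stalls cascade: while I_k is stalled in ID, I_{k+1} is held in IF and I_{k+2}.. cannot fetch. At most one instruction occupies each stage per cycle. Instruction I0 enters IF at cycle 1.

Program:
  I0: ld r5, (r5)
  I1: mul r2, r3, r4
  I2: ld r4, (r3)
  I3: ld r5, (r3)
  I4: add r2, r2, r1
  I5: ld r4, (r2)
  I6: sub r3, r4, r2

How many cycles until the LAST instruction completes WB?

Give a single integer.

I0 ld r5 <- r5: IF@1 ID@2 stall=0 (-) EX@3 MEM@4 WB@5
I1 mul r2 <- r3,r4: IF@2 ID@3 stall=0 (-) EX@4 MEM@5 WB@6
I2 ld r4 <- r3: IF@3 ID@4 stall=0 (-) EX@5 MEM@6 WB@7
I3 ld r5 <- r3: IF@4 ID@5 stall=0 (-) EX@6 MEM@7 WB@8
I4 add r2 <- r2,r1: IF@5 ID@6 stall=0 (-) EX@7 MEM@8 WB@9
I5 ld r4 <- r2: IF@6 ID@7 stall=2 (RAW on I4.r2 (WB@9)) EX@10 MEM@11 WB@12
I6 sub r3 <- r4,r2: IF@7 ID@10 stall=2 (RAW on I5.r4 (WB@12)) EX@13 MEM@14 WB@15

Answer: 15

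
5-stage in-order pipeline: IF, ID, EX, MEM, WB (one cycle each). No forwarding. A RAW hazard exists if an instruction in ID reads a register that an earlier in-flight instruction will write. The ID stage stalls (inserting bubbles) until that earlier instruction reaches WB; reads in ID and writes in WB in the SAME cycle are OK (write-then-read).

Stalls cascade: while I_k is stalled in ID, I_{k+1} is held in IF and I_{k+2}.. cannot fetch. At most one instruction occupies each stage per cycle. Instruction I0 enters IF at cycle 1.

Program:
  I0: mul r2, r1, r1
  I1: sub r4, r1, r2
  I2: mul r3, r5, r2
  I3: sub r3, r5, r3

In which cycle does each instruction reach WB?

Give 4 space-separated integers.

Answer: 5 8 9 12

Derivation:
I0 mul r2 <- r1,r1: IF@1 ID@2 stall=0 (-) EX@3 MEM@4 WB@5
I1 sub r4 <- r1,r2: IF@2 ID@3 stall=2 (RAW on I0.r2 (WB@5)) EX@6 MEM@7 WB@8
I2 mul r3 <- r5,r2: IF@3 ID@6 stall=0 (-) EX@7 MEM@8 WB@9
I3 sub r3 <- r5,r3: IF@6 ID@7 stall=2 (RAW on I2.r3 (WB@9)) EX@10 MEM@11 WB@12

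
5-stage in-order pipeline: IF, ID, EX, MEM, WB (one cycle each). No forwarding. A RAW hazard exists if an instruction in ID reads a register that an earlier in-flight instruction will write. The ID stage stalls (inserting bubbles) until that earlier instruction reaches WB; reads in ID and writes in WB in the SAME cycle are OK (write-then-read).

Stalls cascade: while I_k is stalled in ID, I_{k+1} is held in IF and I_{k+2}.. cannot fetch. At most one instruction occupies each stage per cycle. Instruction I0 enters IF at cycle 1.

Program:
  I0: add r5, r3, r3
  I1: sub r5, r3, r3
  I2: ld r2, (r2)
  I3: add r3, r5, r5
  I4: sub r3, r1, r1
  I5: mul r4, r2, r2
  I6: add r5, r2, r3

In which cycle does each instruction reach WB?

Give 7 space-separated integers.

Answer: 5 6 7 9 10 11 13

Derivation:
I0 add r5 <- r3,r3: IF@1 ID@2 stall=0 (-) EX@3 MEM@4 WB@5
I1 sub r5 <- r3,r3: IF@2 ID@3 stall=0 (-) EX@4 MEM@5 WB@6
I2 ld r2 <- r2: IF@3 ID@4 stall=0 (-) EX@5 MEM@6 WB@7
I3 add r3 <- r5,r5: IF@4 ID@5 stall=1 (RAW on I1.r5 (WB@6)) EX@7 MEM@8 WB@9
I4 sub r3 <- r1,r1: IF@5 ID@7 stall=0 (-) EX@8 MEM@9 WB@10
I5 mul r4 <- r2,r2: IF@7 ID@8 stall=0 (-) EX@9 MEM@10 WB@11
I6 add r5 <- r2,r3: IF@8 ID@9 stall=1 (RAW on I4.r3 (WB@10)) EX@11 MEM@12 WB@13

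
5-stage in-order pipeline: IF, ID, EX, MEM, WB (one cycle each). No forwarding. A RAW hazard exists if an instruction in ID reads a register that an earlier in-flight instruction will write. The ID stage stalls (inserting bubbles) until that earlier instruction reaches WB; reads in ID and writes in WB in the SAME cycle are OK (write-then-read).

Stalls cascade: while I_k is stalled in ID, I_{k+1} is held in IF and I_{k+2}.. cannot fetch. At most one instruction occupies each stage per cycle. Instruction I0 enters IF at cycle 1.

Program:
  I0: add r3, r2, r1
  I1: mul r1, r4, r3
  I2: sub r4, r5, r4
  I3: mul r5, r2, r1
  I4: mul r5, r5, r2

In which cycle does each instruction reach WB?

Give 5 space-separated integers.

Answer: 5 8 9 11 14

Derivation:
I0 add r3 <- r2,r1: IF@1 ID@2 stall=0 (-) EX@3 MEM@4 WB@5
I1 mul r1 <- r4,r3: IF@2 ID@3 stall=2 (RAW on I0.r3 (WB@5)) EX@6 MEM@7 WB@8
I2 sub r4 <- r5,r4: IF@3 ID@6 stall=0 (-) EX@7 MEM@8 WB@9
I3 mul r5 <- r2,r1: IF@6 ID@7 stall=1 (RAW on I1.r1 (WB@8)) EX@9 MEM@10 WB@11
I4 mul r5 <- r5,r2: IF@7 ID@9 stall=2 (RAW on I3.r5 (WB@11)) EX@12 MEM@13 WB@14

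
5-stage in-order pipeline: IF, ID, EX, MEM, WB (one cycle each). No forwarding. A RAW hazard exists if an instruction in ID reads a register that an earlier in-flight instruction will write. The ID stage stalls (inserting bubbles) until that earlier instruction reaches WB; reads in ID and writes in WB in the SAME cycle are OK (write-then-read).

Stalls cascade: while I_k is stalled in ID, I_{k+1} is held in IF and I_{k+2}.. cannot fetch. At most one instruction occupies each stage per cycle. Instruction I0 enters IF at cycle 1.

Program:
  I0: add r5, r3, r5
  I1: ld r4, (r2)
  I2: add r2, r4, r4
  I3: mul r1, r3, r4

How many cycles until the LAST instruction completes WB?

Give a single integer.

I0 add r5 <- r3,r5: IF@1 ID@2 stall=0 (-) EX@3 MEM@4 WB@5
I1 ld r4 <- r2: IF@2 ID@3 stall=0 (-) EX@4 MEM@5 WB@6
I2 add r2 <- r4,r4: IF@3 ID@4 stall=2 (RAW on I1.r4 (WB@6)) EX@7 MEM@8 WB@9
I3 mul r1 <- r3,r4: IF@4 ID@7 stall=0 (-) EX@8 MEM@9 WB@10

Answer: 10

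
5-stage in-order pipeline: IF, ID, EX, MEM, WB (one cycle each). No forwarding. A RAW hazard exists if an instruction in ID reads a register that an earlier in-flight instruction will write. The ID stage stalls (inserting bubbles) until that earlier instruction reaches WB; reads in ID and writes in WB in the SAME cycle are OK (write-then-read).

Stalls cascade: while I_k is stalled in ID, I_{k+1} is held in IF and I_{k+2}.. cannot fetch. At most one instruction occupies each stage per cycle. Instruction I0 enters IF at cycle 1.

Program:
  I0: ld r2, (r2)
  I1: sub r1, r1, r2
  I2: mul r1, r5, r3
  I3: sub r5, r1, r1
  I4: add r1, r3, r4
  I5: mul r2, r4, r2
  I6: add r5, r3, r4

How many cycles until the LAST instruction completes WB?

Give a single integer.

Answer: 15

Derivation:
I0 ld r2 <- r2: IF@1 ID@2 stall=0 (-) EX@3 MEM@4 WB@5
I1 sub r1 <- r1,r2: IF@2 ID@3 stall=2 (RAW on I0.r2 (WB@5)) EX@6 MEM@7 WB@8
I2 mul r1 <- r5,r3: IF@3 ID@6 stall=0 (-) EX@7 MEM@8 WB@9
I3 sub r5 <- r1,r1: IF@6 ID@7 stall=2 (RAW on I2.r1 (WB@9)) EX@10 MEM@11 WB@12
I4 add r1 <- r3,r4: IF@7 ID@10 stall=0 (-) EX@11 MEM@12 WB@13
I5 mul r2 <- r4,r2: IF@10 ID@11 stall=0 (-) EX@12 MEM@13 WB@14
I6 add r5 <- r3,r4: IF@11 ID@12 stall=0 (-) EX@13 MEM@14 WB@15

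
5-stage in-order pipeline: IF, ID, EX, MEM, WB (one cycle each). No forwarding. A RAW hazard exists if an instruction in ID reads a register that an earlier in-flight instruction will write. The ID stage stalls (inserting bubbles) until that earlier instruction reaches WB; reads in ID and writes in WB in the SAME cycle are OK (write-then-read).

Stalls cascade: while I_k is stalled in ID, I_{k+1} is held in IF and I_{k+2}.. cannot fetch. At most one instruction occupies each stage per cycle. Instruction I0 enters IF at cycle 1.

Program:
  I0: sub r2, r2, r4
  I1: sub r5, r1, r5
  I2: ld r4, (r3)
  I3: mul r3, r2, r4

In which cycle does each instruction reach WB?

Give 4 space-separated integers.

Answer: 5 6 7 10

Derivation:
I0 sub r2 <- r2,r4: IF@1 ID@2 stall=0 (-) EX@3 MEM@4 WB@5
I1 sub r5 <- r1,r5: IF@2 ID@3 stall=0 (-) EX@4 MEM@5 WB@6
I2 ld r4 <- r3: IF@3 ID@4 stall=0 (-) EX@5 MEM@6 WB@7
I3 mul r3 <- r2,r4: IF@4 ID@5 stall=2 (RAW on I2.r4 (WB@7)) EX@8 MEM@9 WB@10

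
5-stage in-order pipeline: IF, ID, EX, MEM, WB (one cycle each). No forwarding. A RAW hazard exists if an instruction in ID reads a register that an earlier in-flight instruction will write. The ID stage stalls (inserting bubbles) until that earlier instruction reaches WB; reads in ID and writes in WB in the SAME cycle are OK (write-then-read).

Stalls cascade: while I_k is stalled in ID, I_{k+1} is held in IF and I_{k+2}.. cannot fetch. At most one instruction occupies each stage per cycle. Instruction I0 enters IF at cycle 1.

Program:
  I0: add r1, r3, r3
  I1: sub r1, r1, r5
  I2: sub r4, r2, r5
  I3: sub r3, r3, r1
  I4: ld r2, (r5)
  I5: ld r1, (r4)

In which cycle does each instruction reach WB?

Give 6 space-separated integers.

I0 add r1 <- r3,r3: IF@1 ID@2 stall=0 (-) EX@3 MEM@4 WB@5
I1 sub r1 <- r1,r5: IF@2 ID@3 stall=2 (RAW on I0.r1 (WB@5)) EX@6 MEM@7 WB@8
I2 sub r4 <- r2,r5: IF@3 ID@6 stall=0 (-) EX@7 MEM@8 WB@9
I3 sub r3 <- r3,r1: IF@6 ID@7 stall=1 (RAW on I1.r1 (WB@8)) EX@9 MEM@10 WB@11
I4 ld r2 <- r5: IF@7 ID@9 stall=0 (-) EX@10 MEM@11 WB@12
I5 ld r1 <- r4: IF@9 ID@10 stall=0 (-) EX@11 MEM@12 WB@13

Answer: 5 8 9 11 12 13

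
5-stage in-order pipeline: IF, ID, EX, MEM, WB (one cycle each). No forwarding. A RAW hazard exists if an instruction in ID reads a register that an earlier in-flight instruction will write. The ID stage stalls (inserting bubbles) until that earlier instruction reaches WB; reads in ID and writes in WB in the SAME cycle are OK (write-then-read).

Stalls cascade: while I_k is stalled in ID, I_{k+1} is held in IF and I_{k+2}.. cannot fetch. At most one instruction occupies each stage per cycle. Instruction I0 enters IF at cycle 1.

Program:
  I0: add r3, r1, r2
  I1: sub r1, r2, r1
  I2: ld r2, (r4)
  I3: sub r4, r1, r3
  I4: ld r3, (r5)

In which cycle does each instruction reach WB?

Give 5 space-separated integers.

Answer: 5 6 7 9 10

Derivation:
I0 add r3 <- r1,r2: IF@1 ID@2 stall=0 (-) EX@3 MEM@4 WB@5
I1 sub r1 <- r2,r1: IF@2 ID@3 stall=0 (-) EX@4 MEM@5 WB@6
I2 ld r2 <- r4: IF@3 ID@4 stall=0 (-) EX@5 MEM@6 WB@7
I3 sub r4 <- r1,r3: IF@4 ID@5 stall=1 (RAW on I1.r1 (WB@6)) EX@7 MEM@8 WB@9
I4 ld r3 <- r5: IF@5 ID@7 stall=0 (-) EX@8 MEM@9 WB@10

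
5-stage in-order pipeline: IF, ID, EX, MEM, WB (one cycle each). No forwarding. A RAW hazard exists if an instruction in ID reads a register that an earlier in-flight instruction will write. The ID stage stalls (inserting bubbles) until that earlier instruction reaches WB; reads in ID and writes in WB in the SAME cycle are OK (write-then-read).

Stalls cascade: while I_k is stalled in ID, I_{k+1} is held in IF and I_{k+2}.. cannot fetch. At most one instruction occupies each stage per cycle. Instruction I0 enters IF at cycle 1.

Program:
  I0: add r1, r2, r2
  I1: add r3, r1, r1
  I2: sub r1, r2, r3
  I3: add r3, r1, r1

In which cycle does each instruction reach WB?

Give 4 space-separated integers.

I0 add r1 <- r2,r2: IF@1 ID@2 stall=0 (-) EX@3 MEM@4 WB@5
I1 add r3 <- r1,r1: IF@2 ID@3 stall=2 (RAW on I0.r1 (WB@5)) EX@6 MEM@7 WB@8
I2 sub r1 <- r2,r3: IF@3 ID@6 stall=2 (RAW on I1.r3 (WB@8)) EX@9 MEM@10 WB@11
I3 add r3 <- r1,r1: IF@6 ID@9 stall=2 (RAW on I2.r1 (WB@11)) EX@12 MEM@13 WB@14

Answer: 5 8 11 14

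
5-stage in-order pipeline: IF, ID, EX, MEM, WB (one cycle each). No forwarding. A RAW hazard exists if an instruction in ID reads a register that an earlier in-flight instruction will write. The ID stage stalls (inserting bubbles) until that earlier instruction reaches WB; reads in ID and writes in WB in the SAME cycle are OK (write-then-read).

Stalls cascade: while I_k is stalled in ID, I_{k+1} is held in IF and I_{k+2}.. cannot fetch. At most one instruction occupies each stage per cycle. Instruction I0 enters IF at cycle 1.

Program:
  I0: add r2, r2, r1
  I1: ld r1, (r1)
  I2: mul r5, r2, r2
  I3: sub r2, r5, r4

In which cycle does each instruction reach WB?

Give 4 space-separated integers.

Answer: 5 6 8 11

Derivation:
I0 add r2 <- r2,r1: IF@1 ID@2 stall=0 (-) EX@3 MEM@4 WB@5
I1 ld r1 <- r1: IF@2 ID@3 stall=0 (-) EX@4 MEM@5 WB@6
I2 mul r5 <- r2,r2: IF@3 ID@4 stall=1 (RAW on I0.r2 (WB@5)) EX@6 MEM@7 WB@8
I3 sub r2 <- r5,r4: IF@4 ID@6 stall=2 (RAW on I2.r5 (WB@8)) EX@9 MEM@10 WB@11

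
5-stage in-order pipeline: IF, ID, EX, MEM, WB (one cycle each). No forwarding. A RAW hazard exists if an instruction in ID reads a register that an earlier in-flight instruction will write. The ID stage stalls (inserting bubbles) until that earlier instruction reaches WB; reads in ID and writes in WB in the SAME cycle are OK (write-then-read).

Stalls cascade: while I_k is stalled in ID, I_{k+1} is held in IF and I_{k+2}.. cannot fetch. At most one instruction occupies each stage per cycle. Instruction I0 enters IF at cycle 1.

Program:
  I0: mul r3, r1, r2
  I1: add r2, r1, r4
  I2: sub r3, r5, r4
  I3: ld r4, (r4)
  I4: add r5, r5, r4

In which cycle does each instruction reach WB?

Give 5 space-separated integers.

Answer: 5 6 7 8 11

Derivation:
I0 mul r3 <- r1,r2: IF@1 ID@2 stall=0 (-) EX@3 MEM@4 WB@5
I1 add r2 <- r1,r4: IF@2 ID@3 stall=0 (-) EX@4 MEM@5 WB@6
I2 sub r3 <- r5,r4: IF@3 ID@4 stall=0 (-) EX@5 MEM@6 WB@7
I3 ld r4 <- r4: IF@4 ID@5 stall=0 (-) EX@6 MEM@7 WB@8
I4 add r5 <- r5,r4: IF@5 ID@6 stall=2 (RAW on I3.r4 (WB@8)) EX@9 MEM@10 WB@11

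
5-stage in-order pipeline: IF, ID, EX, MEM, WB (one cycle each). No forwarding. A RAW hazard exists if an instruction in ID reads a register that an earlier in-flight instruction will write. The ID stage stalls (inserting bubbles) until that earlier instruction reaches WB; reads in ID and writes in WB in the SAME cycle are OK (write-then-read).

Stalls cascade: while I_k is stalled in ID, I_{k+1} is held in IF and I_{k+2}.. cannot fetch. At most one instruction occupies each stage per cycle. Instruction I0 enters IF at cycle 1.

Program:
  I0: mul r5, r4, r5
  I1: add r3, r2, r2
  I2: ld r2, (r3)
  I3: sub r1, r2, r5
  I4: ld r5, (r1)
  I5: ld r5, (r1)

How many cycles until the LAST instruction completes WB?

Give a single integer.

Answer: 16

Derivation:
I0 mul r5 <- r4,r5: IF@1 ID@2 stall=0 (-) EX@3 MEM@4 WB@5
I1 add r3 <- r2,r2: IF@2 ID@3 stall=0 (-) EX@4 MEM@5 WB@6
I2 ld r2 <- r3: IF@3 ID@4 stall=2 (RAW on I1.r3 (WB@6)) EX@7 MEM@8 WB@9
I3 sub r1 <- r2,r5: IF@4 ID@7 stall=2 (RAW on I2.r2 (WB@9)) EX@10 MEM@11 WB@12
I4 ld r5 <- r1: IF@7 ID@10 stall=2 (RAW on I3.r1 (WB@12)) EX@13 MEM@14 WB@15
I5 ld r5 <- r1: IF@10 ID@13 stall=0 (-) EX@14 MEM@15 WB@16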